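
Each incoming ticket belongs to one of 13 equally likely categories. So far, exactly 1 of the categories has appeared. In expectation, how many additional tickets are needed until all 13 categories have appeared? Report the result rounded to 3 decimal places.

40.342

From k distinct to k+1 distinct takes on average 13/(13-k) tickets.
Sum over k = 1,...,12: E = 13/12 + 13/11 + 13/10 + ... + 13/2 + 13/1 = 40.3417.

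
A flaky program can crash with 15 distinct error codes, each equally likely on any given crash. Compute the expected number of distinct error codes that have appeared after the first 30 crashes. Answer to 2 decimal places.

For each error code, P(seen in 30 crashes) = 1 - (14/15)^30 = 0.874.
By linearity of expectation, E[distinct seen] = 15·(1 - (14/15)^30) = 13.107.

13.11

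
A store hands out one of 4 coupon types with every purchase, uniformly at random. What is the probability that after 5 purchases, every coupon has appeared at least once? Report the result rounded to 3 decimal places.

0.234

By inclusion–exclusion over which coupons are missing,
P(all seen) = Σ_{j=0}^{4} (-1)^j C(4,j)((4-j)/4)^5
= 1.0000 - 0.9492 + 0.1875 - 0.0039 + 0.0000
= 0.2344.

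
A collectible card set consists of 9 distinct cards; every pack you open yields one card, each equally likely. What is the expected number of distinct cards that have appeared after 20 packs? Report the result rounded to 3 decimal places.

8.147

For each card, P(seen in 20 packs) = 1 - (8/9)^20 = 0.9052.
By linearity of expectation, E[distinct seen] = 9·(1 - (8/9)^20) = 8.1465.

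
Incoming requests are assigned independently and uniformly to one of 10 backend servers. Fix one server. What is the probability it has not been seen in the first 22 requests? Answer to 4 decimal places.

On each request the fixed server fails to appear with probability 9/10.
P(still missing after 22) = (9/10)^22 = 0.09848.

0.0985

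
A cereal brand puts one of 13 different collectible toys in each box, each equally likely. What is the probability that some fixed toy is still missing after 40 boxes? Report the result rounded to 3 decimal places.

0.041

On each box the fixed toy fails to appear with probability 12/13.
P(still missing after 40) = (12/13)^40 = 0.0407.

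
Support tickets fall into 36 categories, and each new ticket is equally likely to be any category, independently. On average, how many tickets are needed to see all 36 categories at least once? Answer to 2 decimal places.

The wait to go from k to k+1 distinct categories is geometric with mean 36/(36-k).
E[T] = 36/36 + 36/35 + 36/34 + ... + 36/2 + 36/1 = 36·H_{36}.
H_{36} = 4.175, so E[T] = 150.284.

150.28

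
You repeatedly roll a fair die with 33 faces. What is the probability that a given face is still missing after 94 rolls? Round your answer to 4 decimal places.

0.0554

On each roll the fixed face fails to appear with probability 32/33.
P(still missing after 94) = (32/33)^94 = 0.05544.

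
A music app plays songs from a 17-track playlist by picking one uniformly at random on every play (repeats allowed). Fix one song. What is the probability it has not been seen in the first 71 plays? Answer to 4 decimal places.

0.0135

On each play the fixed song fails to appear with probability 16/17.
P(still missing after 71) = (16/17)^71 = 0.01351.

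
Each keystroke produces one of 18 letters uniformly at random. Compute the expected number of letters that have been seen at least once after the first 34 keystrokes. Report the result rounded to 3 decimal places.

For each letter, P(seen in 34 keystrokes) = 1 - (17/18)^34 = 0.8568.
By linearity of expectation, E[distinct seen] = 18·(1 - (17/18)^34) = 15.4221.

15.422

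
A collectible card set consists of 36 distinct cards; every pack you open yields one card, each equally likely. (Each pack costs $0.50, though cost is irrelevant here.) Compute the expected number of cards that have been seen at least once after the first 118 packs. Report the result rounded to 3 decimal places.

34.704

For each card, P(seen in 118 packs) = 1 - (35/36)^118 = 0.9640.
By linearity of expectation, E[distinct seen] = 36·(1 - (35/36)^118) = 34.7039.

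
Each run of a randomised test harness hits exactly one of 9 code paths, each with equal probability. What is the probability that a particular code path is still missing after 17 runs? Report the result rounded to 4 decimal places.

0.1350

On each run the fixed code path fails to appear with probability 8/9.
P(still missing after 17) = (8/9)^17 = 0.13502.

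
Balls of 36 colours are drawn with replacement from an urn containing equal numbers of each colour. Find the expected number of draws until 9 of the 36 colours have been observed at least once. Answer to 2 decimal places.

10.19

With k distinct colours already seen, the next new one arrives after an expected 36/(36-k) draws.
Sum over k = 0,...,8: E = 36/36 + 36/35 + 36/34 + ... + 36/29 + 36/28 = 10.192.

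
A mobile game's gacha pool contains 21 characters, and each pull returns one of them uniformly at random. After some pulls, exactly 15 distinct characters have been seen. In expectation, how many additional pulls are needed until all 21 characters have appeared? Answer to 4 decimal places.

The wait to go from k to k+1 distinct characters is geometric with mean 21/(21-k).
Sum over k = 15,...,20: E = 21/6 + 21/5 + 21/4 + 21/3 + 21/2 + 21/1 = 51.45000.

51.4500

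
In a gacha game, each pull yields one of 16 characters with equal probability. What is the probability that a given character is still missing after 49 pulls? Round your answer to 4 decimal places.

0.0423

On each pull the fixed character fails to appear with probability 15/16.
P(still missing after 49) = (15/16)^49 = 0.04232.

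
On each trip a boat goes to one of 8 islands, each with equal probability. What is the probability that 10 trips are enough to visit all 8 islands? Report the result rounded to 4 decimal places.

0.0282

By inclusion–exclusion over which islands are missing,
P(all seen) = Σ_{j=0}^{8} (-1)^j C(8,j)((8-j)/8)^10
= 1.00000 - 2.10460 + 1.57678 - 0.50932 + 0.06836 - 0.00308 + 0.00003 - 0.00000 + 0.00000
= 0.02816.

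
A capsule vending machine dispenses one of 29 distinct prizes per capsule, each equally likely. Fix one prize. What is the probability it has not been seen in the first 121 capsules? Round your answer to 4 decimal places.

On each capsule the fixed prize fails to appear with probability 28/29.
P(still missing after 121) = (28/29)^121 = 0.01432.

0.0143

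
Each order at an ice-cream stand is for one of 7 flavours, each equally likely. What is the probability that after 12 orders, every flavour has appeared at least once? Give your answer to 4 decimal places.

0.2285

By inclusion–exclusion over which flavours are missing,
P(all seen) = Σ_{j=0}^{7} (-1)^j C(7,j)((7-j)/7)^12
= 1.00000 - 1.10087 + 0.37041 - 0.04242 + 0.00134 - 0.00001 + 0.00000 - 0.00000
= 0.22845.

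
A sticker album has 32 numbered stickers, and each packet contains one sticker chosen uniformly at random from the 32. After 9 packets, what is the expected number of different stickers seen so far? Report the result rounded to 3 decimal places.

For each sticker, P(seen in 9 packets) = 1 - (31/32)^9 = 0.2485.
By linearity of expectation, E[distinct seen] = 32·(1 - (31/32)^9) = 7.9533.

7.953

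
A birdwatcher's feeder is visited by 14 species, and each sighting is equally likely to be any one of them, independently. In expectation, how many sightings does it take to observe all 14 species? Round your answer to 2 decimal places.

Split into phases: going from k distinct to k+1 distinct takes on average 14/(14-k) sightings.
E[T] = 14/14 + 14/13 + 14/12 + ... + 14/2 + 14/1 = 14·H_{14}.
H_{14} = 3.252, so E[T] = 45.522.

45.52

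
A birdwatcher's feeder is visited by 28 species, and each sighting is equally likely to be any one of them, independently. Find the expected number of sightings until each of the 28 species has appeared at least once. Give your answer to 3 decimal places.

Split into phases: going from k distinct to k+1 distinct takes on average 28/(28-k) sightings.
E[T] = 28/28 + 28/27 + 28/26 + ... + 28/2 + 28/1 = 28·H_{28}.
H_{28} = 3.9272, so E[T] = 109.9608.

109.961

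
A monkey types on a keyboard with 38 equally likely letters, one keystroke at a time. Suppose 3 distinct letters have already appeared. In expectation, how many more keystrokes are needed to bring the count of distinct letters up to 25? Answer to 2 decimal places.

36.73

With k distinct letters already seen, the next new one takes an expected 38/(38-k) keystrokes.
Sum over k = 3,...,24: E = 38/35 + 38/34 + 38/33 + ... + 38/15 + 38/14 = 36.733.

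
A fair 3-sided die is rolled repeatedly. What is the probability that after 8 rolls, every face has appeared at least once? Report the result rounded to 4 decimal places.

By inclusion–exclusion over which faces are missing,
P(all seen) = Σ_{j=0}^{3} (-1)^j C(3,j)((3-j)/3)^8
= 1.00000 - 0.11706 + 0.00046 - 0.00000
= 0.88340.

0.8834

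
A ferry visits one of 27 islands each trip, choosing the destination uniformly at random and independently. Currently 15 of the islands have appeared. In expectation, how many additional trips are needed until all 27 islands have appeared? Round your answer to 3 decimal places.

With k distinct islands already seen, the next new one takes an expected 27/(27-k) trips.
Sum over k = 15,...,26: E = 27/12 + 27/11 + 27/10 + ... + 27/2 + 27/1 = 83.7867.

83.787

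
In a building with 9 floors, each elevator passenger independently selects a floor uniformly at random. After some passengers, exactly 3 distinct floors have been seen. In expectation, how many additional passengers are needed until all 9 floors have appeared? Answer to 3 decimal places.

22.050

With k distinct floors already seen, the next new one takes an expected 9/(9-k) passengers.
Sum over k = 3,...,8: E = 9/6 + 9/5 + 9/4 + 9/3 + 9/2 + 9/1 = 22.0500.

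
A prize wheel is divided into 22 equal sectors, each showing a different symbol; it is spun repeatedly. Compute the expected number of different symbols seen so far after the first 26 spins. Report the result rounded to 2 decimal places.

For each symbol, P(seen in 26 spins) = 1 - (21/22)^26 = 0.702.
By linearity of expectation, E[distinct seen] = 22·(1 - (21/22)^26) = 15.437.

15.44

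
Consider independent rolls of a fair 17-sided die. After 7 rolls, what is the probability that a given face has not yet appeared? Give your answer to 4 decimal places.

0.6542

On each roll the fixed face fails to appear with probability 16/17.
P(still missing after 7) = (16/17)^7 = 0.65418.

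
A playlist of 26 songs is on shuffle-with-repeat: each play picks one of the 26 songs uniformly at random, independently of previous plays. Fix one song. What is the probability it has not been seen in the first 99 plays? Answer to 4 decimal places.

Each play misses the fixed song with probability (26-1)/26 = 25/26, independently.
P(still missing after 99) = (25/26)^99 = 0.02059.

0.0206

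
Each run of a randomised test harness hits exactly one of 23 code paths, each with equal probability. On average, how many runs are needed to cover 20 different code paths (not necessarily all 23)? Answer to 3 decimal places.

With k distinct code paths already seen, the next new one arrives after an expected 23/(23-k) runs.
Sum over k = 0,...,19: E = 23/23 + 23/22 + 23/21 + ... + 23/5 + 23/4 = 43.7220.

43.722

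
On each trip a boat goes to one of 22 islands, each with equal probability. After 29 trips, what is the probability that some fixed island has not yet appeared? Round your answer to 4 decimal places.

Each trip misses the fixed island with probability (22-1)/22 = 21/22, independently.
P(still missing after 29) = (21/22)^29 = 0.25948.

0.2595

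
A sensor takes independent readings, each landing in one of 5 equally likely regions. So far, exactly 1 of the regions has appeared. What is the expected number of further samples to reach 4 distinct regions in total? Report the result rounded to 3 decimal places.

The wait to go from k to k+1 distinct regions is geometric with mean 5/(5-k).
Sum over k = 1,...,3: E = 5/4 + 5/3 + 5/2 = 5.4167.

5.417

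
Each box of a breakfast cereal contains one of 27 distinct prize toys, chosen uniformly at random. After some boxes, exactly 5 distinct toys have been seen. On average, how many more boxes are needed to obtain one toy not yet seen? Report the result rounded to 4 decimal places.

1.2273

Each box yields a new toy with probability (27-5)/27 = 22/27, so the wait is geometric with mean 27/22.
E = 27/22 = 1.22727.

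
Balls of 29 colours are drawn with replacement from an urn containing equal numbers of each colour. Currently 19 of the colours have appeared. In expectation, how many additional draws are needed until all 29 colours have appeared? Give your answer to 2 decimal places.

From k distinct to k+1 distinct takes on average 29/(29-k) draws.
Sum over k = 19,...,28: E = 29/10 + 29/9 + 29/8 + ... + 29/2 + 29/1 = 84.940.

84.94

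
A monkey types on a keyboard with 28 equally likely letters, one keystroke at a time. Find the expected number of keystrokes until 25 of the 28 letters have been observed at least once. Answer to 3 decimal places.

Going from k to k+1 distinct takes a geometric number of keystrokes with mean 28/(28-k).
Sum over k = 0,...,24: E = 28/28 + 28/27 + 28/26 + ... + 28/5 + 28/4 = 58.6275.

58.627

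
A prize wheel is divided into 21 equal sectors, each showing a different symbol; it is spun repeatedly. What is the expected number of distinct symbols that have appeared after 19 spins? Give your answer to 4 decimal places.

For each symbol, P(seen in 19 spins) = 1 - (20/21)^19 = 0.60427.
By linearity of expectation, E[distinct seen] = 21·(1 - (20/21)^19) = 12.68959.

12.6896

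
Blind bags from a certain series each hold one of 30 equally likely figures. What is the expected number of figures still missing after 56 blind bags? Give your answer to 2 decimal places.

For each figure, P(unseen after 56) = (29/30)^56 = 0.150.
By linearity of expectation, E[unseen] = 30·(29/30)^56 = 4.494.

4.49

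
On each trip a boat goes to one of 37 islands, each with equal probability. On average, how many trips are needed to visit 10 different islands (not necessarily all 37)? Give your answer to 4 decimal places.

Going from k to k+1 distinct takes a geometric number of trips with mean 37/(37-k).
Sum over k = 0,...,9: E = 37/37 + 37/36 + 37/35 + ... + 37/29 + 37/28 = 11.47479.

11.4748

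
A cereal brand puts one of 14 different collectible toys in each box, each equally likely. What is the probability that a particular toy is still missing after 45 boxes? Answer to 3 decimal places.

On each box the fixed toy fails to appear with probability 13/14.
P(still missing after 45) = (13/14)^45 = 0.0356.

0.036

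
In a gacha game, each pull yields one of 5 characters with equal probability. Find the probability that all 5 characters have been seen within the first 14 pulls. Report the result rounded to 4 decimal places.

By inclusion–exclusion over which characters are missing,
P(all seen) = Σ_{j=0}^{5} (-1)^j C(5,j)((5-j)/5)^14
= 1.00000 - 0.21990 + 0.00784 - 0.00003 + 0.00000 - 0.00000
= 0.78791.

0.7879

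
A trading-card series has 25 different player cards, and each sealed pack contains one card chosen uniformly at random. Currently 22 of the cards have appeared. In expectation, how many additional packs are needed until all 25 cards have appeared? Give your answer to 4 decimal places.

45.8333

With k distinct cards already seen, the next new one takes an expected 25/(25-k) packs.
Sum over k = 22,...,24: E = 25/3 + 25/2 + 25/1 = 45.83333.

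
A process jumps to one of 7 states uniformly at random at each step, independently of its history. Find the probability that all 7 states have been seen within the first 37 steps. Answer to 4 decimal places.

Let A_i be the event that state i is missing after 37 steps. By inclusion–exclusion on the A_i,
P(all seen) = Σ_{j=0}^{7} (-1)^j C(7,j)((7-j)/7)^37
= 1.00000 - 0.02334 + 0.00008 - 0.00000 + 0.00000 - 0.00000 + 0.00000 - 0.00000
= 0.97674.

0.9767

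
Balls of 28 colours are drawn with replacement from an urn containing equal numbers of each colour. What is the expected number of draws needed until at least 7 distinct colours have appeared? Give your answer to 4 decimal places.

With k distinct colours already seen, the next new one arrives after an expected 28/(28-k) draws.
Sum over k = 0,...,6: E = 28/28 + 28/27 + 28/26 + ... + 28/23 + 28/22 = 7.89075.

7.8907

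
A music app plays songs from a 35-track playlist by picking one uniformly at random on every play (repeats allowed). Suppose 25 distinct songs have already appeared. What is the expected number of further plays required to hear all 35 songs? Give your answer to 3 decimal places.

102.514

The wait to go from k to k+1 distinct songs is geometric with mean 35/(35-k).
Sum over k = 25,...,34: E = 35/10 + 35/9 + 35/8 + ... + 35/2 + 35/1 = 102.5139.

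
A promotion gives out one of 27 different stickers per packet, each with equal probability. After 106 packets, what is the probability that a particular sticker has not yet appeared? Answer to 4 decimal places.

0.0183

On each packet the fixed sticker fails to appear with probability 26/27.
P(still missing after 106) = (26/27)^106 = 0.01831.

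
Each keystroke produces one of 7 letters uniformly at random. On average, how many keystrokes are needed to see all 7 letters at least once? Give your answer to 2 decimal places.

18.15

The wait to go from k to k+1 distinct letters is geometric with mean 7/(7-k).
E[T] = 7/7 + 7/6 + 7/5 + ... + 7/2 + 7/1 = 7·H_{7}.
H_{7} = 2.593, so E[T] = 18.150.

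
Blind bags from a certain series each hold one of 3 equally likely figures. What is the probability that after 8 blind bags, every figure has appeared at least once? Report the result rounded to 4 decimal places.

0.8834

Let A_i be the event that figure i is missing after 8 blind bags. By inclusion–exclusion on the A_i,
P(all seen) = Σ_{j=0}^{3} (-1)^j C(3,j)((3-j)/3)^8
= 1.00000 - 0.11706 + 0.00046 - 0.00000
= 0.88340.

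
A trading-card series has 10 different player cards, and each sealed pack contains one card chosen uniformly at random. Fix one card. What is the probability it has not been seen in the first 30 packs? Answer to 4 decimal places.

0.0424

Each pack misses the fixed card with probability (10-1)/10 = 9/10, independently.
P(still missing after 30) = (9/10)^30 = 0.04239.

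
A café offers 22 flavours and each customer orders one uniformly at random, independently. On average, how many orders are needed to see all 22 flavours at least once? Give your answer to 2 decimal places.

Split into phases: going from k distinct to k+1 distinct takes on average 22/(22-k) orders.
E[T] = 22/22 + 22/21 + 22/20 + ... + 22/2 + 22/1 = 22·H_{22}.
H_{22} = 3.691, so E[T] = 81.198.

81.20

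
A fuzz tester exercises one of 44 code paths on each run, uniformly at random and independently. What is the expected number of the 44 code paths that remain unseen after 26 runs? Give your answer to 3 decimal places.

For each code path, P(unseen after 26) = (43/44)^26 = 0.5501.
By linearity of expectation, E[unseen] = 44·(43/44)^26 = 24.2027.

24.203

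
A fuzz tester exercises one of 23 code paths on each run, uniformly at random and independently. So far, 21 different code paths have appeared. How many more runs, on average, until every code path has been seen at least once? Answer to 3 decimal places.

34.500

From k distinct to k+1 distinct takes on average 23/(23-k) runs.
Sum over k = 21,...,22: E = 23/2 + 23/1 = 34.5000.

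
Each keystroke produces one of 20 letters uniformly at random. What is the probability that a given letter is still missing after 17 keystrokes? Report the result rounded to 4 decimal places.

Each keystroke misses the fixed letter with probability (20-1)/20 = 19/20, independently.
P(still missing after 17) = (19/20)^17 = 0.41812.

0.4181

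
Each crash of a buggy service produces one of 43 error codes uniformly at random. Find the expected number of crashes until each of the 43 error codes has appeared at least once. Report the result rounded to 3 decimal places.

Split into phases: going from k distinct to k+1 distinct takes on average 43/(43-k) crashes.
E[T] = 43/43 + 43/42 + 43/41 + ... + 43/2 + 43/1 = 43·H_{43}.
H_{43} = 4.3500, so E[T] = 187.0499.

187.050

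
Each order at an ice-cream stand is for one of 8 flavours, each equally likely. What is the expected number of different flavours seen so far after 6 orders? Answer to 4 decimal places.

4.4096

For each flavour, P(seen in 6 orders) = 1 - (7/8)^6 = 0.55120.
By linearity of expectation, E[distinct seen] = 8·(1 - (7/8)^6) = 4.40964.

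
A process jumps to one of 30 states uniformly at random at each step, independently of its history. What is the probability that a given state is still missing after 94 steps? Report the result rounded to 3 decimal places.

0.041

Each step misses the fixed state with probability (30-1)/30 = 29/30, independently.
P(still missing after 94) = (29/30)^94 = 0.0413.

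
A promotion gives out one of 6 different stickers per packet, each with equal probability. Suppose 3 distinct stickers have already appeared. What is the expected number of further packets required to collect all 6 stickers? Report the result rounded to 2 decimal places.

From k distinct to k+1 distinct takes on average 6/(6-k) packets.
Sum over k = 3,...,5: E = 6/3 + 6/2 + 6/1 = 11.000.

11.00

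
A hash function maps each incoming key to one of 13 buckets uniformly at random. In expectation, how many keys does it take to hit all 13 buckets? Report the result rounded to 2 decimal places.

41.34

The wait to go from k to k+1 distinct buckets is geometric with mean 13/(13-k).
E[T] = 13/13 + 13/12 + 13/11 + ... + 13/2 + 13/1 = 13·H_{13}.
H_{13} = 3.180, so E[T] = 41.342.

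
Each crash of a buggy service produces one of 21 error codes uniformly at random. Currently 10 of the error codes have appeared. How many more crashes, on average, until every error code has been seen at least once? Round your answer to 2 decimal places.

With k distinct error codes already seen, the next new one takes an expected 21/(21-k) crashes.
Sum over k = 10,...,20: E = 21/11 + 21/10 + 21/9 + ... + 21/2 + 21/1 = 63.417.

63.42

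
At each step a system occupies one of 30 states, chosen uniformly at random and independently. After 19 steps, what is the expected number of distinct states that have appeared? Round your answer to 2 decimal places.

14.25

For each state, P(seen in 19 steps) = 1 - (29/30)^19 = 0.475.
By linearity of expectation, E[distinct seen] = 30·(1 - (29/30)^19) = 14.246.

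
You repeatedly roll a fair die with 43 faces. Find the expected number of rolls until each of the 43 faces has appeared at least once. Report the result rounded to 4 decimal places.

187.0499

After k distinct faces have appeared, the next roll gives a new one with probability (43-k)/43, so the expected wait for the (k+1)-th is 43/(43-k).
E[T] = 43/43 + 43/42 + 43/41 + ... + 43/2 + 43/1 = 43·H_{43}.
H_{43} = 4.35000, so E[T] = 187.04994.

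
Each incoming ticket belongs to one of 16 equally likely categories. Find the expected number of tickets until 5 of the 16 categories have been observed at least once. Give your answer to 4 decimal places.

5.7736

With k distinct categories already seen, the next new one arrives after an expected 16/(16-k) tickets.
Sum over k = 0,...,4: E = 16/16 + 16/15 + 16/14 + 16/13 + 16/12 = 5.77363.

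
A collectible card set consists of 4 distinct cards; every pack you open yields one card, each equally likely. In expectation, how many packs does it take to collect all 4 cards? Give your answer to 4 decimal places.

8.3333

Split into phases: going from k distinct to k+1 distinct takes on average 4/(4-k) packs.
E[T] = 4/4 + 4/3 + 4/2 + 4/1 = 4·H_{4}.
H_{4} = 2.08333, so E[T] = 8.33333.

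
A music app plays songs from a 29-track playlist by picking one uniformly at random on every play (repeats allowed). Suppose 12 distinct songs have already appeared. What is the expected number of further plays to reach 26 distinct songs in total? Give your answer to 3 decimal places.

From k distinct to k+1 distinct takes on average 29/(29-k) plays.
Sum over k = 12,...,25: E = 29/17 + 29/16 + 29/15 + ... + 29/5 + 29/4 = 46.5804.

46.580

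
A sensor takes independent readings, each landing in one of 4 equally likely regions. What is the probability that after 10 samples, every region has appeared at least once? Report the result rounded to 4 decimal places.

Let A_i be the event that region i is missing after 10 samples. By inclusion–exclusion on the A_i,
P(all seen) = Σ_{j=0}^{4} (-1)^j C(4,j)((4-j)/4)^10
= 1.00000 - 0.22525 + 0.00586 - 0.00000 + 0.00000
= 0.78060.

0.7806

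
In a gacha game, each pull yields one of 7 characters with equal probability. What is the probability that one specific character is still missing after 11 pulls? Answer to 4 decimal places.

Each pull misses the fixed character with probability (7-1)/7 = 6/7, independently.
P(still missing after 11) = (6/7)^11 = 0.18348.

0.1835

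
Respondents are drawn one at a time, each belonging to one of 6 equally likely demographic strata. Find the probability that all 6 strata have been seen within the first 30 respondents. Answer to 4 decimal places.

By inclusion–exclusion over which strata are missing,
P(all seen) = Σ_{j=0}^{6} (-1)^j C(6,j)((6-j)/6)^30
= 1.00000 - 0.02528 + 0.00008 - 0.00000 + 0.00000 - 0.00000 + 0.00000
= 0.97480.

0.9748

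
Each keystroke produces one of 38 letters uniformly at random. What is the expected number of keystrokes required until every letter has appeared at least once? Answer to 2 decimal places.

160.66

The wait to go from k to k+1 distinct letters is geometric with mean 38/(38-k).
E[T] = 38/38 + 38/37 + 38/36 + ... + 38/2 + 38/1 = 38·H_{38}.
H_{38} = 4.228, so E[T] = 160.660.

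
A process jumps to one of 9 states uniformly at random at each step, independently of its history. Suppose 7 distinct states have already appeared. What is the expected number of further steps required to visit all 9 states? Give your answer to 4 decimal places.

With k distinct states already seen, the next new one takes an expected 9/(9-k) steps.
Sum over k = 7,...,8: E = 9/2 + 9/1 = 13.50000.

13.5000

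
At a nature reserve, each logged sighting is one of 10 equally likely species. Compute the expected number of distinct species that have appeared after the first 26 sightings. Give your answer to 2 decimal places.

For each species, P(seen in 26 sightings) = 1 - (9/10)^26 = 0.935.
By linearity of expectation, E[distinct seen] = 10·(1 - (9/10)^26) = 9.354.

9.35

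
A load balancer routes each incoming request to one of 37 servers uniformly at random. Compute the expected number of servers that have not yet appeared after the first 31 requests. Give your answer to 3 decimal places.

15.824

For each server, P(unseen after 31) = (36/37)^31 = 0.4277.
By linearity of expectation, E[unseen] = 37·(36/37)^31 = 15.8243.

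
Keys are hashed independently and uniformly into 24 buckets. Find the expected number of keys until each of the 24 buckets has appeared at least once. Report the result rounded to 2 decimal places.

After k distinct buckets have appeared, the next key gives a new one with probability (24-k)/24, so the expected wait for the (k+1)-th is 24/(24-k).
E[T] = 24/24 + 24/23 + 24/22 + ... + 24/2 + 24/1 = 24·H_{24}.
H_{24} = 3.776, so E[T] = 90.623.

90.62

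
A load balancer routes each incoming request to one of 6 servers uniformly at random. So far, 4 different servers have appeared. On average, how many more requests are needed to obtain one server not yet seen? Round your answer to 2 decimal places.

3.00

The number of requests until the next new server is geometric with success probability 2/6, so its mean is 6/2.
E = 6/2 = 3.000.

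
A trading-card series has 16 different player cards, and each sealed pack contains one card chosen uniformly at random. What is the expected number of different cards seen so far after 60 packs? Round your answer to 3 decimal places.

15.667

For each card, P(seen in 60 packs) = 1 - (15/16)^60 = 0.9792.
By linearity of expectation, E[distinct seen] = 16·(1 - (15/16)^60) = 15.6670.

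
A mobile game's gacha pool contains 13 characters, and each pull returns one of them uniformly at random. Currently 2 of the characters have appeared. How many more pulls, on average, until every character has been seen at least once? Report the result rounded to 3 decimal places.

39.258

From k distinct to k+1 distinct takes on average 13/(13-k) pulls.
Sum over k = 2,...,12: E = 13/11 + 13/10 + 13/9 + ... + 13/2 + 13/1 = 39.2584.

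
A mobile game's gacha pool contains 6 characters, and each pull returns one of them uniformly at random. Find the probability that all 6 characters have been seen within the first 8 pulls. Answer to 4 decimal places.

0.1140

Let A_i be the event that character i is missing after 8 pulls. By inclusion–exclusion on the A_i,
P(all seen) = Σ_{j=0}^{6} (-1)^j C(6,j)((6-j)/6)^8
= 1.00000 - 1.39541 + 0.58528 - 0.07813 + 0.00229 - 0.00000 + 0.00000
= 0.11403.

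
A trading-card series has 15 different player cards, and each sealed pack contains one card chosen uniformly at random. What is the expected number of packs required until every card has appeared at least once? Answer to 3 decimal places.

Split into phases: going from k distinct to k+1 distinct takes on average 15/(15-k) packs.
E[T] = 15/15 + 15/14 + 15/13 + ... + 15/2 + 15/1 = 15·H_{15}.
H_{15} = 3.3182, so E[T] = 49.7734.

49.773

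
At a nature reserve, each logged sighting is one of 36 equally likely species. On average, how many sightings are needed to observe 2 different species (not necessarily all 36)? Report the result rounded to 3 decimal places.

With k distinct species already seen, the next new one arrives after an expected 36/(36-k) sightings.
Sum over k = 0,...,1: E = 36/36 + 36/35 = 2.0286.

2.029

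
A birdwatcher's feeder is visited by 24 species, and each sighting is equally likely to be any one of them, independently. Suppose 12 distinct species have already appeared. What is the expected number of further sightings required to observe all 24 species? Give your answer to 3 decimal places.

74.477

From k distinct to k+1 distinct takes on average 24/(24-k) sightings.
Sum over k = 12,...,23: E = 24/12 + 24/11 + 24/10 + ... + 24/2 + 24/1 = 74.4771.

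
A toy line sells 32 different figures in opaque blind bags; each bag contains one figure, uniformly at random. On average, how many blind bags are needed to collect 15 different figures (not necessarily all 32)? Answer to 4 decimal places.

With k distinct figures already seen, the next new one arrives after an expected 32/(32-k) blind bags.
Sum over k = 0,...,14: E = 32/32 + 32/31 + 32/30 + ... + 32/19 + 32/18 = 19.80617.

19.8062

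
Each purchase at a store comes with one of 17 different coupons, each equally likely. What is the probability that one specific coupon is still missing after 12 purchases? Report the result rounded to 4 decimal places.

Each purchase misses the fixed coupon with probability (17-1)/17 = 16/17, independently.
P(still missing after 12) = (16/17)^12 = 0.48312.

0.4831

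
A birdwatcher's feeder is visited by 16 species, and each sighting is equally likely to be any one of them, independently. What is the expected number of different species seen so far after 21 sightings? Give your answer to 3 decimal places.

For each species, P(seen in 21 sightings) = 1 - (15/16)^21 = 0.7421.
By linearity of expectation, E[distinct seen] = 16·(1 - (15/16)^21) = 11.8741.

11.874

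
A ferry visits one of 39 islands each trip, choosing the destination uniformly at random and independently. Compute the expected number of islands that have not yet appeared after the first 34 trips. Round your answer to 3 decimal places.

For each island, P(unseen after 34) = (38/39)^34 = 0.4135.
By linearity of expectation, E[unseen] = 39·(38/39)^34 = 16.1254.

16.125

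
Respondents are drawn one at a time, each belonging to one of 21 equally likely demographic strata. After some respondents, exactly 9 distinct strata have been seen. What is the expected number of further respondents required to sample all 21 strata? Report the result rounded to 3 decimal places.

65.167

The wait to go from k to k+1 distinct strata is geometric with mean 21/(21-k).
Sum over k = 9,...,20: E = 21/12 + 21/11 + 21/10 + ... + 21/2 + 21/1 = 65.1674.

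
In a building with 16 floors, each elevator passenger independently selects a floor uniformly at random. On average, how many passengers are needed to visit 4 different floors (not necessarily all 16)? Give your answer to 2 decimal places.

With k distinct floors already seen, the next new one arrives after an expected 16/(16-k) passengers.
Sum over k = 0,...,3: E = 16/16 + 16/15 + 16/14 + 16/13 = 4.440.

4.44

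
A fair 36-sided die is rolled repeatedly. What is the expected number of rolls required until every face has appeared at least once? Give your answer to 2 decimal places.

Split into phases: going from k distinct to k+1 distinct takes on average 36/(36-k) rolls.
E[T] = 36/36 + 36/35 + 36/34 + ... + 36/2 + 36/1 = 36·H_{36}.
H_{36} = 4.175, so E[T] = 150.284.

150.28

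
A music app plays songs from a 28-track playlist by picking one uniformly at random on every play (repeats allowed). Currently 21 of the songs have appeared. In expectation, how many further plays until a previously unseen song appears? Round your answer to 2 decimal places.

The number of plays until the next new song is geometric with success probability 7/28, so its mean is 28/7.
E = 28/7 = 4.000.

4.00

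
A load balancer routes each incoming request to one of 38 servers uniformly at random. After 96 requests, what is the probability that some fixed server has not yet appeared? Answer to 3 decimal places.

0.077

On each request the fixed server fails to appear with probability 37/38.
P(still missing after 96) = (37/38)^96 = 0.0773.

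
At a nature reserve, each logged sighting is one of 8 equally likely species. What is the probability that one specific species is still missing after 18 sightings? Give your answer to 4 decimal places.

0.0904

Each sighting misses the fixed species with probability (8-1)/8 = 7/8, independently.
P(still missing after 18) = (7/8)^18 = 0.09040.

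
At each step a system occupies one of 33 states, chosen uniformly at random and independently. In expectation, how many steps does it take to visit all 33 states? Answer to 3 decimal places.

134.930

The wait to go from k to k+1 distinct states is geometric with mean 33/(33-k).
E[T] = 33/33 + 33/32 + 33/31 + ... + 33/2 + 33/1 = 33·H_{33}.
H_{33} = 4.0888, so E[T] = 134.9303.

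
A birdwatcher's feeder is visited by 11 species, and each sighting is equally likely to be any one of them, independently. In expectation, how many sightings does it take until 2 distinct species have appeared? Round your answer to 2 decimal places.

2.10

Going from k to k+1 distinct takes a geometric number of sightings with mean 11/(11-k).
Sum over k = 0,...,1: E = 11/11 + 11/10 = 2.100.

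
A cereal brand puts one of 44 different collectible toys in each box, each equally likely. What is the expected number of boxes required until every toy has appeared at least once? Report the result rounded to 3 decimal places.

After k distinct toys have appeared, the next box gives a new one with probability (44-k)/44, so the expected wait for the (k+1)-th is 44/(44-k).
E[T] = 44/44 + 44/43 + 44/42 + ... + 44/2 + 44/1 = 44·H_{44}.
H_{44} = 4.3727, so E[T] = 192.3999.

192.400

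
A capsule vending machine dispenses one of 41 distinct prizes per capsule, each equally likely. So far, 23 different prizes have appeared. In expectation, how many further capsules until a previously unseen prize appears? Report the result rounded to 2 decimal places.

The number of capsules until the next new prize is geometric with success probability 18/41, so its mean is 41/18.
E = 41/18 = 2.278.

2.28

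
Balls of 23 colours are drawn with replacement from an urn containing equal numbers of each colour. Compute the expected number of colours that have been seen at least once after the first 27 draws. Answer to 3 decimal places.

16.074

For each colour, P(seen in 27 draws) = 1 - (22/23)^27 = 0.6989.
By linearity of expectation, E[distinct seen] = 23·(1 - (22/23)^27) = 16.0739.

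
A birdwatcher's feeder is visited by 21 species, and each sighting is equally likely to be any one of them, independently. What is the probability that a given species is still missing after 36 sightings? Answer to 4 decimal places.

Each sighting misses the fixed species with probability (21-1)/21 = 20/21, independently.
P(still missing after 36) = (20/21)^36 = 0.17266.

0.1727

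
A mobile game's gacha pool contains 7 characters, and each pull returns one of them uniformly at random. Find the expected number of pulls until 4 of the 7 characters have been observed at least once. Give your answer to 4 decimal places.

With k distinct characters already seen, the next new one arrives after an expected 7/(7-k) pulls.
Sum over k = 0,...,3: E = 7/7 + 7/6 + 7/5 + 7/4 = 5.31667.

5.3167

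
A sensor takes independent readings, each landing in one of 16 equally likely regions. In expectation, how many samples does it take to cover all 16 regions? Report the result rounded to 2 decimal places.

After k distinct regions have appeared, the next sample gives a new one with probability (16-k)/16, so the expected wait for the (k+1)-th is 16/(16-k).
E[T] = 16/16 + 16/15 + 16/14 + ... + 16/2 + 16/1 = 16·H_{16}.
H_{16} = 3.381, so E[T] = 54.092.

54.09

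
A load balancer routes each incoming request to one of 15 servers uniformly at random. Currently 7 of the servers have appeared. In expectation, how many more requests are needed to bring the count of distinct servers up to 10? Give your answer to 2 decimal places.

6.52

The wait to go from k to k+1 distinct servers is geometric with mean 15/(15-k).
Sum over k = 7,...,9: E = 15/8 + 15/7 + 15/6 = 6.518.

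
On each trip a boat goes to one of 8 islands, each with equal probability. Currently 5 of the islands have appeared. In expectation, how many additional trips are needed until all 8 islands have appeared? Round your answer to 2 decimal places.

14.67

From k distinct to k+1 distinct takes on average 8/(8-k) trips.
Sum over k = 5,...,7: E = 8/3 + 8/2 + 8/1 = 14.667.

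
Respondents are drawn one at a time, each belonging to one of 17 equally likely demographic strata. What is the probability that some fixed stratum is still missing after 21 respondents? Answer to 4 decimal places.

Each respondent misses the fixed stratum with probability (17-1)/17 = 16/17, independently.
P(still missing after 21) = (16/17)^21 = 0.27996.

0.2800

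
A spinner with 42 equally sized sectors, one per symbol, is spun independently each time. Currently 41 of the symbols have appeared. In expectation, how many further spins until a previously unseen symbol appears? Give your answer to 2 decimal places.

Each spin yields a new symbol with probability (42-41)/42 = 1/42, so the wait is geometric with mean 42/1.
E = 42/1 = 42.000.

42.00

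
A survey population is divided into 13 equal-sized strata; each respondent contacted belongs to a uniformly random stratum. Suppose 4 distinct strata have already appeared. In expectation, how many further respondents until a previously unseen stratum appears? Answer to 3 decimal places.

1.444

Each respondent yields a new stratum with probability (13-4)/13 = 9/13, so the wait is geometric with mean 13/9.
E = 13/9 = 1.4444.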